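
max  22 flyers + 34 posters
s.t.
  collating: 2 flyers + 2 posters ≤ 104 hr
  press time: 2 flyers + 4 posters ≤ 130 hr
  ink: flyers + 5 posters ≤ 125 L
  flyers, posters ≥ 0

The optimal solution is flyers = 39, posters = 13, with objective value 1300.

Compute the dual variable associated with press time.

Binding: collating and press time. Non-binding: ink (21 unused).
Since ink is not tight, its dual is 0.
Dual feasibility on the basic columns requires 2·y_collating + 2·y_press time = 22, 2·y_collating + 4·y_press time = 34.
→ y_collating = 5 and y_press time = 6.
Shadow price of press time = 6.

6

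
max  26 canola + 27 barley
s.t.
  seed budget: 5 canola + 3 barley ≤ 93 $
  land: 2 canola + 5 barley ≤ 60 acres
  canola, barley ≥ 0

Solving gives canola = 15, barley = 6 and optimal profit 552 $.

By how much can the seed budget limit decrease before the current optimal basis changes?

Binding constraints: seed budget, land. The basis is B = [[5,3],[2,5]] with det 19.
Per unit decrease in seed budget, x* moves by d = (-0.2632, 0.1053).
The basis stays optimal until canola reaches 0; allowable decrease = 57 $.

57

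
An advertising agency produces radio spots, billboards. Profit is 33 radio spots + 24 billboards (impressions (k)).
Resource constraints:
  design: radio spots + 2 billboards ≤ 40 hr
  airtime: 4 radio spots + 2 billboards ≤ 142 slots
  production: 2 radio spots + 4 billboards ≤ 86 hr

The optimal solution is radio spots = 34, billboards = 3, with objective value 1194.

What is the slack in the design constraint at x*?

0

design used = 1·34 + 2·3 = 40; slack = 40 − 40 = 0.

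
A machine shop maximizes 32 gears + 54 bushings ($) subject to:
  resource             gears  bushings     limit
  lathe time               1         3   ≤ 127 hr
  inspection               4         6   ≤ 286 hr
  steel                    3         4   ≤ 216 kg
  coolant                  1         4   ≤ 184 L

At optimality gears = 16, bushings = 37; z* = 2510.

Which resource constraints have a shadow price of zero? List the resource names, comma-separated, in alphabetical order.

coolant, steel

lathe time: 127/127 (binding)
inspection: 286/286 (binding)
steel: 196/216 (slack 20)
coolant: 164/184 (slack 20)
By complementary slackness, a constraint with positive slack has shadow price 0 → coolant, steel.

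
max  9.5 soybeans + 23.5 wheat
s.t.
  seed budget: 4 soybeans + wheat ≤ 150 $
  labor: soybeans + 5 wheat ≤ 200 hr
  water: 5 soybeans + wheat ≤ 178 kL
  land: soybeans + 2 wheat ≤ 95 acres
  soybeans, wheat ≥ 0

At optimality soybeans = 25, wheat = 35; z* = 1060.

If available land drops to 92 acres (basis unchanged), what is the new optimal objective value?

Check each constraint at x*: seed budget 135/150 (slack 15); labor 200/200 (tight); water 160/178 (slack 18); land 95/95 (tight).
Since seed budget, water are not tight, their duals are 0.
From A_Bᵀ y = c: 1·y_labor + 1·y_land = 9.5; 5·y_labor + 2·y_land = 23.5.
Solving: y_labor = 1.5, y_land = 8.
Δz = y_land·Δb = 8 × (-3) = -24, so new z* = 1060 − 24 = 1036.

1036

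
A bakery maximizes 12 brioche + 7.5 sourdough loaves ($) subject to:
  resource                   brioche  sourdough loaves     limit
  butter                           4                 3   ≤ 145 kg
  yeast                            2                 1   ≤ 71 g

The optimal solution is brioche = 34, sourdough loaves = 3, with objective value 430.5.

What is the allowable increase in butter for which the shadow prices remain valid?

Binding constraints: butter, yeast. The basis is B = [[4,3],[2,1]] with det -2.
Per unit increase in butter, x* moves by d = (-0.5, 1).
The basis stays optimal until brioche reaches 0; allowable increase = 68 kg.

68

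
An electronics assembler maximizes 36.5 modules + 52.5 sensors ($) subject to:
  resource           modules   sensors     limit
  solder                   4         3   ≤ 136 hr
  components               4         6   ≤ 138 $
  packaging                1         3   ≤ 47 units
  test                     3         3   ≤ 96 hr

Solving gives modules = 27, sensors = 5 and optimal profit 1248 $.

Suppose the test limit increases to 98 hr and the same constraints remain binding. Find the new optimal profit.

At the optimum: solder uses 123 of 136 (slack = 13); components uses 138 of 138 (binding); packaging uses 42 of 47 (slack = 5); test uses 96 of 96 (binding).
By complementary slackness, y = 0 for the non-binding constraints.
Dual feasibility on the basic columns requires 4·y_components + 3·y_test = 36.5, 6·y_components + 3·y_test = 52.5.
→ y_components = 8 and y_test = 1.5.
Δz = y_test·Δb = 1.5 × (2) = 3, so new z* = 1248 + 3 = 1251.

1251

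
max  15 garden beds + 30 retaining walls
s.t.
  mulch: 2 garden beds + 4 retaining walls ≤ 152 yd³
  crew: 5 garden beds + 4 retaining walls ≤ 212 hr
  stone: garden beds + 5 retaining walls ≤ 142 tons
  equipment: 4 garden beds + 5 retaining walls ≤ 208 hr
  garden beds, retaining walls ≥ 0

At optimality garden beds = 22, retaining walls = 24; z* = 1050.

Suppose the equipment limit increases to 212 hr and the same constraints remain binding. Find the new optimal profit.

Binding: stone and equipment. Non-binding: mulch (12 unused), crew (6 unused).
Slack constraints have shadow price 0 (complementary slackness).
From A_Bᵀ y = c: 1·y_stone + 4·y_equipment = 15; 5·y_stone + 5·y_equipment = 30.
→ y_stone = 3 and y_equipment = 3.
Δz = y_equipment·Δb = 3 × (4) = 12, so new z* = 1050 + 12 = 1062.

1062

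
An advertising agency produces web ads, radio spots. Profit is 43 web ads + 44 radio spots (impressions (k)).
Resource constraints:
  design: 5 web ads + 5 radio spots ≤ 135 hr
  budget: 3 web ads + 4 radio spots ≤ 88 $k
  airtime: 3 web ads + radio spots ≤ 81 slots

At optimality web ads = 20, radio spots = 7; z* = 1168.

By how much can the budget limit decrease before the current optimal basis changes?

7

Binding constraints: design, budget. The basis is B = [[5,5],[3,4]] with det 5.
Per unit decrease in budget, x* moves by d = (1, -1).
The basis stays optimal until radio spots reaches 0; allowable decrease = 7 $k.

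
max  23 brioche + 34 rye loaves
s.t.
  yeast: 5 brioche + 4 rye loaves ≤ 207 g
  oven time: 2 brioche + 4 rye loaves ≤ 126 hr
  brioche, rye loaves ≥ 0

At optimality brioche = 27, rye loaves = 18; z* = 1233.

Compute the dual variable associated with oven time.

6.5

Check each constraint at x*: yeast 207/207 (tight); oven time 126/126 (tight).
From A_Bᵀ y = c: 5·y_yeast + 2·y_oven time = 23; 4·y_yeast + 4·y_oven time = 34.
This yields shadow prices y_yeast = 2, y_oven time = 6.5.
Shadow price of oven time = 6.5.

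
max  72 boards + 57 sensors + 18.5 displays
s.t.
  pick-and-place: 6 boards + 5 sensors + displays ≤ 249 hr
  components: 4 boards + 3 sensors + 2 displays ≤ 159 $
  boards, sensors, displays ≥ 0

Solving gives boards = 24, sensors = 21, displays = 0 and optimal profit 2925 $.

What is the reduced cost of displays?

Check each constraint at x*: pick-and-place 249/249 (tight); components 159/159 (tight).
The binding rows give the dual system: 6·y_pick-and-place + 4·y_components = 72 and 5·y_pick-and-place + 3·y_components = 57.
→ y_pick-and-place = 6 and y_components = 9.
Reduced cost of displays: c₃ − yᵀa₃ = 18.5 − (6·1 + 9·2) = 18.5 − 24 = -5.5.

-5.5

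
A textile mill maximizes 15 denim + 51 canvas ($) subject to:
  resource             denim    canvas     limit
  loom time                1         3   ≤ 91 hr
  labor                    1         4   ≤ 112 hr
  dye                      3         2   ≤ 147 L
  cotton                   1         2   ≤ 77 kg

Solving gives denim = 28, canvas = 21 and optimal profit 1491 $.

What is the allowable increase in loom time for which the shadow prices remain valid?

2.1

Binding constraints: loom time, labor. The basis is B = [[1,3],[1,4]] with det 1.
Per unit increase in loom time, x* moves by d = (4, -1).
The basis stays optimal until dye becomes binding; allowable increase = 2.1 hr.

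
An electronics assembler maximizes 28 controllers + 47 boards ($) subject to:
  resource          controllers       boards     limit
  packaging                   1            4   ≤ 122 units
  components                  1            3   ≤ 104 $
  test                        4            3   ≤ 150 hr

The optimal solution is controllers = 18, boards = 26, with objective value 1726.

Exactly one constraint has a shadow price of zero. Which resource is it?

components

packaging: 122/122 (binding)
components: 96/104 (slack 8)
test: 150/150 (binding)
By complementary slackness, a constraint with positive slack has shadow price 0 → components.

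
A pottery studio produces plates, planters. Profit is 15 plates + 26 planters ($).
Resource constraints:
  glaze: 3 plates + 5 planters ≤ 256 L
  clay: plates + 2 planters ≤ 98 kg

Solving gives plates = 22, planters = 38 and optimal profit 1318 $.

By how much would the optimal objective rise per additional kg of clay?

3

Both glaze and clay are binding at x*.
From A_Bᵀ y = c: 3·y_glaze + 1·y_clay = 15; 5·y_glaze + 2·y_clay = 26.
→ y_glaze = 4 and y_clay = 3.
Shadow price of clay = 3.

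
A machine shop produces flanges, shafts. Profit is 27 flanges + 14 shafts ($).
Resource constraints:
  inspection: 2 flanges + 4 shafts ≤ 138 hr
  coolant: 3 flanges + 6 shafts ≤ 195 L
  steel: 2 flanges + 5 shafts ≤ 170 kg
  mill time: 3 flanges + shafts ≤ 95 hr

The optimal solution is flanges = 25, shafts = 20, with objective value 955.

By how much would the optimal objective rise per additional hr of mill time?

8

At the optimum: inspection uses 130 of 138 (slack = 8); coolant uses 195 of 195 (binding); steel uses 150 of 170 (slack = 20); mill time uses 95 of 95 (binding).
Since inspection, steel are not tight, their duals are 0.
The binding rows give the dual system: 3·y_coolant + 3·y_mill time = 27 and 6·y_coolant + 1·y_mill time = 14.
Solving: y_coolant = 1, y_mill time = 8.
Shadow price of mill time = 8.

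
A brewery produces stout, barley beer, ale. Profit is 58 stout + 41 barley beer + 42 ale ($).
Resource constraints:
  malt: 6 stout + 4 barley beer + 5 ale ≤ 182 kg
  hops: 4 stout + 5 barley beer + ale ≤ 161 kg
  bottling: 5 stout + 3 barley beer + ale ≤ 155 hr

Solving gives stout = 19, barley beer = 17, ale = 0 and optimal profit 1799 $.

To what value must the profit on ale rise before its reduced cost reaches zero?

Binding: malt and hops. Non-binding: bottling (9 unused).
By complementary slackness, y = 0 for the non-binding constraint.
The binding rows give the dual system: 6·y_malt + 4·y_hops = 58 and 4·y_malt + 5·y_hops = 41.
→ y_malt = 9 and y_hops = 1.
ale enters the basis when its profit ≥ yᵀa₃ = 9·5 + 1·1 = 46.

46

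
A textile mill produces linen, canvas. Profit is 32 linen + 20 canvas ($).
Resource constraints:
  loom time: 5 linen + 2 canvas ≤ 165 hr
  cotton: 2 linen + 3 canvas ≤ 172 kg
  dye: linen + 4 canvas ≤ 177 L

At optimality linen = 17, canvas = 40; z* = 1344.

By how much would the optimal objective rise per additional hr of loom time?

6

Check each constraint at x*: loom time 165/165 (tight); cotton 154/172 (slack 18); dye 177/177 (tight).
By complementary slackness, y = 0 for the non-binding constraint.
The binding rows give the dual system: 5·y_loom time + 1·y_dye = 32 and 2·y_loom time + 4·y_dye = 20.
Solving: y_loom time = 6, y_dye = 2.
Shadow price of loom time = 6.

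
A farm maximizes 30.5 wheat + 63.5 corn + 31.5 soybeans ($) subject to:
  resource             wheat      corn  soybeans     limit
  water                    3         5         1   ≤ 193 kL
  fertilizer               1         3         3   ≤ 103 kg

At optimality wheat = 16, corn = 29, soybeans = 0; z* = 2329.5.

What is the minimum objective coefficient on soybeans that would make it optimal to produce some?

35.5

Check each constraint at x*: water 193/193 (tight); fertilizer 103/103 (tight).
Dual feasibility on the basic columns requires 3·y_water + 1·y_fertilizer = 30.5, 5·y_water + 3·y_fertilizer = 63.5.
This yields shadow prices y_water = 7, y_fertilizer = 9.5.
soybeans enters the basis when its profit ≥ yᵀa₃ = 7·1 + 9.5·3 = 35.5.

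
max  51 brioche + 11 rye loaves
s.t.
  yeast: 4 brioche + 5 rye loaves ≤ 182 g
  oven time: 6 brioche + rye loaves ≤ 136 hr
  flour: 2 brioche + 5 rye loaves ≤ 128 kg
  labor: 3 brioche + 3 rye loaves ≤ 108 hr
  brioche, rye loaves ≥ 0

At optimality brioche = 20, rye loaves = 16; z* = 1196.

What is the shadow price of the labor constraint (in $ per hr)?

Binding: oven time and labor. Non-binding: yeast (22 unused), flour (8 unused).
By complementary slackness, y = 0 for the non-binding constraints.
From A_Bᵀ y = c: 6·y_oven time + 3·y_labor = 51; 1·y_oven time + 3·y_labor = 11.
Solving: y_oven time = 8, y_labor = 1.
Shadow price of labor = 1.

1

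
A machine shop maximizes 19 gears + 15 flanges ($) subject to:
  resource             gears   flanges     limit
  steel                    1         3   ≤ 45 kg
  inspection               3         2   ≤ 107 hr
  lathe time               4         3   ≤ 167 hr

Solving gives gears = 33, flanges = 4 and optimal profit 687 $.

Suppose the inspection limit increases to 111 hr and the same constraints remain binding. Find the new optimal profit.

Binding: steel and inspection. Non-binding: lathe time (23 unused).
Slack constraints have shadow price 0 (complementary slackness).
The binding rows give the dual system: 1·y_steel + 3·y_inspection = 19 and 3·y_steel + 2·y_inspection = 15.
Solving: y_steel = 1, y_inspection = 6.
Δz = y_inspection·Δb = 6 × (4) = 24, so new z* = 687 + 24 = 711.

711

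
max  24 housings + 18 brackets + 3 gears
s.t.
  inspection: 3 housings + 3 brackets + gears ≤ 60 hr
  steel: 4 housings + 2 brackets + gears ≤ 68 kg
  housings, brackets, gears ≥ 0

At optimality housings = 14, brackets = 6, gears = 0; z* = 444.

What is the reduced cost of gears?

Check each constraint at x*: inspection 60/60 (tight); steel 68/68 (tight).
The binding rows give the dual system: 3·y_inspection + 4·y_steel = 24 and 3·y_inspection + 2·y_steel = 18.
→ y_inspection = 4 and y_steel = 3.
Reduced cost of gears: c₃ − yᵀa₃ = 3 − (4·1 + 3·1) = 3 − 7 = -4.

-4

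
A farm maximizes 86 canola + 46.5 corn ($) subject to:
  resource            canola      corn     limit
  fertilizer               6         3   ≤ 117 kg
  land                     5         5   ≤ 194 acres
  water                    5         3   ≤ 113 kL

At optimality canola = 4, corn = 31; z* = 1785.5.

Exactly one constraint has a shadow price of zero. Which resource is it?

land

fertilizer: 117/117 (binding)
land: 175/194 (slack 19)
water: 113/113 (binding)
By complementary slackness, a constraint with positive slack has shadow price 0 → land.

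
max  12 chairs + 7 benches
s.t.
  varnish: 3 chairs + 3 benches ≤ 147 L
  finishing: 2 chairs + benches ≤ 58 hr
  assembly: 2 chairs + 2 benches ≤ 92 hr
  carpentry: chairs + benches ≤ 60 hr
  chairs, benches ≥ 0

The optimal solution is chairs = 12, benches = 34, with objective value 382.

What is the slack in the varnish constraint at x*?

9

varnish used = 3·12 + 3·34 = 138; slack = 147 − 138 = 9.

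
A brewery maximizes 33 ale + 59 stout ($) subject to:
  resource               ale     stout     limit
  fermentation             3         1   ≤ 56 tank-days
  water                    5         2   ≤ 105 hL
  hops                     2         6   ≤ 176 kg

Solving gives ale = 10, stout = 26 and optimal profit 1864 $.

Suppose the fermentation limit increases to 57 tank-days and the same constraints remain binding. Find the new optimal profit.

1869

Check each constraint at x*: fermentation 56/56 (tight); water 102/105 (slack 3); hops 176/176 (tight).
Since water is not tight, its dual is 0.
From A_Bᵀ y = c: 3·y_fermentation + 2·y_hops = 33; 1·y_fermentation + 6·y_hops = 59.
This yields shadow prices y_fermentation = 5, y_hops = 9.
Δz = y_fermentation·Δb = 5 × (1) = 5, so new z* = 1864 + 5 = 1869.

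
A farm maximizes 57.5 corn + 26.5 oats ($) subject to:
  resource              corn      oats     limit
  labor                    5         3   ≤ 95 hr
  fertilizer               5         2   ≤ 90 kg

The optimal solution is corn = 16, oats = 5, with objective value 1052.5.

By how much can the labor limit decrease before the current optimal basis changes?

5

Binding constraints: labor, fertilizer. The basis is B = [[5,3],[5,2]] with det -5.
Per unit decrease in labor, x* moves by d = (0.4, -1).
The basis stays optimal until oats reaches 0; allowable decrease = 5 hr.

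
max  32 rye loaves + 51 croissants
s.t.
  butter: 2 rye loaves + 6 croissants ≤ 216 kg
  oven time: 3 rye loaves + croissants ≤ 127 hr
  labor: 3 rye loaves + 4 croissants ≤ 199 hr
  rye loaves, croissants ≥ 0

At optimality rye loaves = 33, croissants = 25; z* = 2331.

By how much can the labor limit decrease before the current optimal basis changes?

55

Binding constraints: butter, labor. The basis is B = [[2,6],[3,4]] with det -10.
Per unit decrease in labor, x* moves by d = (-0.6, 0.2).
The basis stays optimal until rye loaves reaches 0; allowable decrease = 55 hr.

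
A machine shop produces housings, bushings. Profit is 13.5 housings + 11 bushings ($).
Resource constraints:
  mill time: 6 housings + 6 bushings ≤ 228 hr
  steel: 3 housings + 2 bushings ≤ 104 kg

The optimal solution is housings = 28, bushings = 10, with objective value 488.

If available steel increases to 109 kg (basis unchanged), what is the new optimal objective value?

500.5

At the optimum: mill time uses 228 of 228 (binding); steel uses 104 of 104 (binding).
Dual feasibility on the basic columns requires 6·y_mill time + 3·y_steel = 13.5, 6·y_mill time + 2·y_steel = 11.
This yields shadow prices y_mill time = 1, y_steel = 2.5.
Δz = y_steel·Δb = 2.5 × (5) = 12.5, so new z* = 488 + 12.5 = 500.5.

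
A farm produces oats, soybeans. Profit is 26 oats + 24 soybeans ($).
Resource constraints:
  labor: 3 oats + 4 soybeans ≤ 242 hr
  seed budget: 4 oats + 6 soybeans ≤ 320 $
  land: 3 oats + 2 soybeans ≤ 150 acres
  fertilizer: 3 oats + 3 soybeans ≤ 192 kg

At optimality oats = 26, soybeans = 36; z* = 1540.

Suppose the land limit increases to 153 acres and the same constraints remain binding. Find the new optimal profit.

1558

Check each constraint at x*: labor 222/242 (slack 20); seed budget 320/320 (tight); land 150/150 (tight); fertilizer 186/192 (slack 6).
By complementary slackness, y = 0 for the non-binding constraints.
The binding rows give the dual system: 4·y_seed budget + 3·y_land = 26 and 6·y_seed budget + 2·y_land = 24.
Solving: y_seed budget = 2, y_land = 6.
Δz = y_land·Δb = 6 × (3) = 18, so new z* = 1540 + 18 = 1558.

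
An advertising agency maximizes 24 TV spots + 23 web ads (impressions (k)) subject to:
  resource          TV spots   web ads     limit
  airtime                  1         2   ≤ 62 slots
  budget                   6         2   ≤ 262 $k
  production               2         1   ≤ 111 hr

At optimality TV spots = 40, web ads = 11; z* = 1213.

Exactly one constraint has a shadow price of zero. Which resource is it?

airtime: 62/62 (binding)
budget: 262/262 (binding)
production: 91/111 (slack 20)
By complementary slackness, a constraint with positive slack has shadow price 0 → production.

production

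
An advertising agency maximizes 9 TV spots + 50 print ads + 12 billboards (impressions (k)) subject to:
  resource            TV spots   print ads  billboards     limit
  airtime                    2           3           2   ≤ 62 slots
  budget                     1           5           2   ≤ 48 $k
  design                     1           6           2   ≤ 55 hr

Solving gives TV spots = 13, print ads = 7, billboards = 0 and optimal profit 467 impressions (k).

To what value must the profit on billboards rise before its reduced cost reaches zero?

18

Binding: budget and design. Non-binding: airtime (15 unused).
Since airtime is not tight, its dual is 0.
From A_Bᵀ y = c: 1·y_budget + 1·y_design = 9; 5·y_budget + 6·y_design = 50.
This yields shadow prices y_budget = 4, y_design = 5.
billboards enters the basis when its profit ≥ yᵀa₃ = 4·2 + 5·2 = 18.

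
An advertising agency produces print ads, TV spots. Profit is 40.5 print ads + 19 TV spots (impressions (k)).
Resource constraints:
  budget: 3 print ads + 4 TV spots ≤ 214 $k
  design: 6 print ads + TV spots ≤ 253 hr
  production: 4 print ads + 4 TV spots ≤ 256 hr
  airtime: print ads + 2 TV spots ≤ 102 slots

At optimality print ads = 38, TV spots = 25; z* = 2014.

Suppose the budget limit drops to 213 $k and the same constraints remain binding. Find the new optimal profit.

Binding: budget and design. Non-binding: production (4 unused), airtime (14 unused).
By complementary slackness, y = 0 for the non-binding constraints.
Dual feasibility on the basic columns requires 3·y_budget + 6·y_design = 40.5, 4·y_budget + 1·y_design = 19.
This yields shadow prices y_budget = 3.5, y_design = 5.
Δz = y_budget·Δb = 3.5 × (-1) = -3.5, so new z* = 2014 − 3.5 = 2010.5.

2010.5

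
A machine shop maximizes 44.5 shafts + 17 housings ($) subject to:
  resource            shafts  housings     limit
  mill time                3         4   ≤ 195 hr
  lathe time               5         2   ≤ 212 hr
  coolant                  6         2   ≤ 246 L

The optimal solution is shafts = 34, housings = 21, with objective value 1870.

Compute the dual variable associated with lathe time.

6.5

Binding: lathe time and coolant. Non-binding: mill time (9 unused).
Slack constraints have shadow price 0 (complementary slackness).
Dual feasibility on the basic columns requires 5·y_lathe time + 6·y_coolant = 44.5, 2·y_lathe time + 2·y_coolant = 17.
Solving: y_lathe time = 6.5, y_coolant = 2.
Shadow price of lathe time = 6.5.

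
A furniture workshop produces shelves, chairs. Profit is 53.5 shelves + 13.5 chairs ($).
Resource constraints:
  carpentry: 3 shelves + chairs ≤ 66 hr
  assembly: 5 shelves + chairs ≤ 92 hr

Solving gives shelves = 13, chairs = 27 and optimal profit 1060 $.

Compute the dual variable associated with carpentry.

Check each constraint at x*: carpentry 66/66 (tight); assembly 92/92 (tight).
Dual feasibility on the basic columns requires 3·y_carpentry + 5·y_assembly = 53.5, 1·y_carpentry + 1·y_assembly = 13.5.
This yields shadow prices y_carpentry = 7, y_assembly = 6.5.
Shadow price of carpentry = 7.

7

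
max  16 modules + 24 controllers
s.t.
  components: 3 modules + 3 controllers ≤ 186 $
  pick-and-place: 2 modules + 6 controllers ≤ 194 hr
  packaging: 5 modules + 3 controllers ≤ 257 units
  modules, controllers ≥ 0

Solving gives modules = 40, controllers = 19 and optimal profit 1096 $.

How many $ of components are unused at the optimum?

9

components used = 3·40 + 3·19 = 177; slack = 186 − 177 = 9.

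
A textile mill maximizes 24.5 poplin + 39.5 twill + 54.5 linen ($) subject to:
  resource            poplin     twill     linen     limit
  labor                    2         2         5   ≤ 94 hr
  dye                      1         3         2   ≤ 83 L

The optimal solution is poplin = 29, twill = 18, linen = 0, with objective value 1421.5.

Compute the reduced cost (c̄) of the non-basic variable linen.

-3

Check each constraint at x*: labor 94/94 (tight); dye 83/83 (tight).
From A_Bᵀ y = c: 2·y_labor + 1·y_dye = 24.5; 2·y_labor + 3·y_dye = 39.5.
→ y_labor = 8.5 and y_dye = 7.5.
Reduced cost of linen: c₃ − yᵀa₃ = 54.5 − (8.5·5 + 7.5·2) = 54.5 − 57.5 = -3.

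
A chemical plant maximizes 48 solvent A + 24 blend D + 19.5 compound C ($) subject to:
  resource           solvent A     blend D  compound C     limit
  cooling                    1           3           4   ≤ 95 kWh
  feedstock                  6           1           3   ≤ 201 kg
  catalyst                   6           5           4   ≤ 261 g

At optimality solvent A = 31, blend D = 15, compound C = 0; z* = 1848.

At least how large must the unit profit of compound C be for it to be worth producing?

Binding: feedstock and catalyst. Non-binding: cooling (19 unused).
Slack constraints have shadow price 0 (complementary slackness).
Dual feasibility on the basic columns requires 6·y_feedstock + 6·y_catalyst = 48, 1·y_feedstock + 5·y_catalyst = 24.
Solving: y_feedstock = 4, y_catalyst = 4.
compound C enters the basis when its profit ≥ yᵀa₃ = 4·3 + 4·4 = 28.

28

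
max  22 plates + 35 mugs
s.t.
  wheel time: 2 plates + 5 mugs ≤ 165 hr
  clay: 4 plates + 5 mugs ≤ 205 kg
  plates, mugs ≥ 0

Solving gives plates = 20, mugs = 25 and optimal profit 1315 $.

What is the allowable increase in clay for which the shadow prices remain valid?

125

Binding constraints: wheel time, clay. The basis is B = [[2,5],[4,5]] with det -10.
Per unit increase in clay, x* moves by d = (0.5, -0.2).
The basis stays optimal until mugs reaches 0; allowable increase = 125 kg.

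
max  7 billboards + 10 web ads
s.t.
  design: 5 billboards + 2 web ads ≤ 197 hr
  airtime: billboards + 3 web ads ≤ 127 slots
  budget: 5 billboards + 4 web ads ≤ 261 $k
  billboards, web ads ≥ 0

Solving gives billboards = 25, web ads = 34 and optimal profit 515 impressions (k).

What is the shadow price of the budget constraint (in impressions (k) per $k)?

1

At the optimum: design uses 193 of 197 (slack = 4); airtime uses 127 of 127 (binding); budget uses 261 of 261 (binding).
Since design is not tight, its dual is 0.
The binding rows give the dual system: 1·y_airtime + 5·y_budget = 7 and 3·y_airtime + 4·y_budget = 10.
Solving: y_airtime = 2, y_budget = 1.
Shadow price of budget = 1.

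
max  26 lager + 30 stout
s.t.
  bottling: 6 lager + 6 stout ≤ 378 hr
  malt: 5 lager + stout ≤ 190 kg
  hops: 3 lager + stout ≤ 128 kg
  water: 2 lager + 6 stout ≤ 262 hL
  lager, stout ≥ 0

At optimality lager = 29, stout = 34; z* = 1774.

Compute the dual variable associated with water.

1

Check each constraint at x*: bottling 378/378 (tight); malt 179/190 (slack 11); hops 121/128 (slack 7); water 262/262 (tight).
Slack constraints have shadow price 0 (complementary slackness).
Dual feasibility on the basic columns requires 6·y_bottling + 2·y_water = 26, 6·y_bottling + 6·y_water = 30.
→ y_bottling = 4 and y_water = 1.
Shadow price of water = 1.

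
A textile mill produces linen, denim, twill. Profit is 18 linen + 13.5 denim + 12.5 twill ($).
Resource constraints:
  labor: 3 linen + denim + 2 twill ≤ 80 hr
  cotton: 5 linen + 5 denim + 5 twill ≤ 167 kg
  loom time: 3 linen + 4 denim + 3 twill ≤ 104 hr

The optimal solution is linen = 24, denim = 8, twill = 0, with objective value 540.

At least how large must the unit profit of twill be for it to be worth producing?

Check each constraint at x*: labor 80/80 (tight); cotton 160/167 (slack 7); loom time 104/104 (tight).
Since cotton is not tight, its dual is 0.
The binding rows give the dual system: 3·y_labor + 3·y_loom time = 18 and 1·y_labor + 4·y_loom time = 13.5.
Solving: y_labor = 3.5, y_loom time = 2.5.
twill enters the basis when its profit ≥ yᵀa₃ = 3.5·2 + 2.5·3 = 14.5.

14.5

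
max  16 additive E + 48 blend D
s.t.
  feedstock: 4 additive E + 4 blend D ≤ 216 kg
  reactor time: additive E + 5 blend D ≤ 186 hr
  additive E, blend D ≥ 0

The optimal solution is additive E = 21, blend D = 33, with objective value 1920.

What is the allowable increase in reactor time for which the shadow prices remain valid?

Binding constraints: feedstock, reactor time. The basis is B = [[4,4],[1,5]] with det 16.
Per unit increase in reactor time, x* moves by d = (-0.25, 0.25).
The basis stays optimal until additive E reaches 0; allowable increase = 84 hr.

84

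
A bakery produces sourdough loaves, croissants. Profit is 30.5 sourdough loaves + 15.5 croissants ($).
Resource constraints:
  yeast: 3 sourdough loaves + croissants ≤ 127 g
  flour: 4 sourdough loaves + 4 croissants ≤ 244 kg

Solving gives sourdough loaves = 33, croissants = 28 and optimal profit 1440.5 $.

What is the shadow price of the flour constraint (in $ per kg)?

At the optimum: yeast uses 127 of 127 (binding); flour uses 244 of 244 (binding).
The binding rows give the dual system: 3·y_yeast + 4·y_flour = 30.5 and 1·y_yeast + 4·y_flour = 15.5.
→ y_yeast = 7.5 and y_flour = 2.
Shadow price of flour = 2.

2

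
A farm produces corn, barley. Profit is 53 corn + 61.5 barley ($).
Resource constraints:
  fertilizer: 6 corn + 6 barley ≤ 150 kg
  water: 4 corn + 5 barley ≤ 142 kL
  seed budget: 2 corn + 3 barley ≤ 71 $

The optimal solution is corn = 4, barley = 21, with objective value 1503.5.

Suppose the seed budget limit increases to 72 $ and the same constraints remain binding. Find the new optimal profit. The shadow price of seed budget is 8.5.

1512

Δb = 1, so new z* = 1503.5 + (8.5)·(1) = 1503.5 + 8.5 = 1512.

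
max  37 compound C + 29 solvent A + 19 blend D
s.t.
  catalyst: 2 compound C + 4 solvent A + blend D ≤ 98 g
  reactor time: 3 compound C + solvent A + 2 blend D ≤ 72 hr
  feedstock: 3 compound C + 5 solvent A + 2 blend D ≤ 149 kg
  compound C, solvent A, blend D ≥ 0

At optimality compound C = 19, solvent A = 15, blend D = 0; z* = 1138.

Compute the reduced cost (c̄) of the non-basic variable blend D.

At the optimum: catalyst uses 98 of 98 (binding); reactor time uses 72 of 72 (binding); feedstock uses 132 of 149 (slack = 17).
Slack constraints have shadow price 0 (complementary slackness).
Dual feasibility on the basic columns requires 2·y_catalyst + 3·y_reactor time = 37, 4·y_catalyst + 1·y_reactor time = 29.
→ y_catalyst = 5 and y_reactor time = 9.
Reduced cost of blend D: c₃ − yᵀa₃ = 19 − (5·1 + 9·2) = 19 − 23 = -4.

-4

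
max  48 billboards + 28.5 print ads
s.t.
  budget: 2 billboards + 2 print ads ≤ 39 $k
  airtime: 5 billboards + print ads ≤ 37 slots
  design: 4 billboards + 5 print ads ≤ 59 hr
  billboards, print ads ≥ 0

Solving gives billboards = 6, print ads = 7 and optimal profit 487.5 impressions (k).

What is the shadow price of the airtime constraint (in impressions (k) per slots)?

Check each constraint at x*: budget 26/39 (slack 13); airtime 37/37 (tight); design 59/59 (tight).
Since budget is not tight, its dual is 0.
From A_Bᵀ y = c: 5·y_airtime + 4·y_design = 48; 1·y_airtime + 5·y_design = 28.5.
This yields shadow prices y_airtime = 6, y_design = 4.5.
Shadow price of airtime = 6.

6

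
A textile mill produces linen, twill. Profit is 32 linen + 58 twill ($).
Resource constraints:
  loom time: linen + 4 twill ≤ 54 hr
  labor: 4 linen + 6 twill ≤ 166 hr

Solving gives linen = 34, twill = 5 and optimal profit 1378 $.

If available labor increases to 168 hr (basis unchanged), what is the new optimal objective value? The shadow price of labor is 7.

Δb = 2, so new z* = 1378 + (7)·(2) = 1378 + 14 = 1392.

1392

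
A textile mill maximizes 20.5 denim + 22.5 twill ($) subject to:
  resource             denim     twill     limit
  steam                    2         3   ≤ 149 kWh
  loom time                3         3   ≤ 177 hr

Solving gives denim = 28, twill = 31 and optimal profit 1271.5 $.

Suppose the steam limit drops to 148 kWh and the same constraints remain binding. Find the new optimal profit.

At the optimum: steam uses 149 of 149 (binding); loom time uses 177 of 177 (binding).
The binding rows give the dual system: 2·y_steam + 3·y_loom time = 20.5 and 3·y_steam + 3·y_loom time = 22.5.
This yields shadow prices y_steam = 2, y_loom time = 5.5.
Δz = y_steam·Δb = 2 × (-1) = -2, so new z* = 1271.5 − 2 = 1269.5.

1269.5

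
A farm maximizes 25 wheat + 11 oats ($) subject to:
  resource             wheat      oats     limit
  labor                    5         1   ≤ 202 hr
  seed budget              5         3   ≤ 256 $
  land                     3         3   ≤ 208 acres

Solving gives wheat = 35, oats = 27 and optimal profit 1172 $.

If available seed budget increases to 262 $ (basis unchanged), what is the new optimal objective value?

Check each constraint at x*: labor 202/202 (tight); seed budget 256/256 (tight); land 186/208 (slack 22).
Since land is not tight, its dual is 0.
Dual feasibility on the basic columns requires 5·y_labor + 5·y_seed budget = 25, 1·y_labor + 3·y_seed budget = 11.
→ y_labor = 2 and y_seed budget = 3.
Δz = y_seed budget·Δb = 3 × (6) = 18, so new z* = 1172 + 18 = 1190.

1190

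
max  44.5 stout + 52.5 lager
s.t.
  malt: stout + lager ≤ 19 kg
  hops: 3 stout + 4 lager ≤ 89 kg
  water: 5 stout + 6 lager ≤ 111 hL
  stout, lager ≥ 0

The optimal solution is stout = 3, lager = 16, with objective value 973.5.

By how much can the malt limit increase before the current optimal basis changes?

3.2

Binding constraints: malt, water. The basis is B = [[1,1],[5,6]] with det 1.
Per unit increase in malt, x* moves by d = (6, -5).
The basis stays optimal until lager reaches 0; allowable increase = 3.2 kg.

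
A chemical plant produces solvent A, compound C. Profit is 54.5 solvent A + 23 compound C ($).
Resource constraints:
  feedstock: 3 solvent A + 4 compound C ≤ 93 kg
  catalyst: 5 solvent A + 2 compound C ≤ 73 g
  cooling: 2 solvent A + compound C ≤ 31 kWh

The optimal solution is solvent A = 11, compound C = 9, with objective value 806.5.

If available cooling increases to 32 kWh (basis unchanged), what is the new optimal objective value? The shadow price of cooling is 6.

Δb = 1, so new z* = 806.5 + (6)·(1) = 806.5 + 6 = 812.5.

812.5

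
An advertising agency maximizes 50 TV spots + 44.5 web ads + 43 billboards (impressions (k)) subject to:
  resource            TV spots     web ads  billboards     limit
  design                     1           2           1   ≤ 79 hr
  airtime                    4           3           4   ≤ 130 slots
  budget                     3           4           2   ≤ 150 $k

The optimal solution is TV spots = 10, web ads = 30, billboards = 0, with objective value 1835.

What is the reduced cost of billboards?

-3

Binding: airtime and budget. Non-binding: design (9 unused).
Since design is not tight, its dual is 0.
The binding rows give the dual system: 4·y_airtime + 3·y_budget = 50 and 3·y_airtime + 4·y_budget = 44.5.
This yields shadow prices y_airtime = 9.5, y_budget = 4.
Reduced cost of billboards: c₃ − yᵀa₃ = 43 − (9.5·4 + 4·2) = 43 − 46 = -3.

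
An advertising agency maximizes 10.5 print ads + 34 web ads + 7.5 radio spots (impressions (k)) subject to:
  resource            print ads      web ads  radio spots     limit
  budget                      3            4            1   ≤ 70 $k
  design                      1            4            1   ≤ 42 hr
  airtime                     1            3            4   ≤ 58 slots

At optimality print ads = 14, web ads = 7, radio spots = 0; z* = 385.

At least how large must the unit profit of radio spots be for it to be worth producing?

Check each constraint at x*: budget 70/70 (tight); design 42/42 (tight); airtime 35/58 (slack 23).
Slack constraints have shadow price 0 (complementary slackness).
Dual feasibility on the basic columns requires 3·y_budget + 1·y_design = 10.5, 4·y_budget + 4·y_design = 34.
Solving: y_budget = 1, y_design = 7.5.
radio spots enters the basis when its profit ≥ yᵀa₃ = 1·1 + 7.5·1 = 8.5.

8.5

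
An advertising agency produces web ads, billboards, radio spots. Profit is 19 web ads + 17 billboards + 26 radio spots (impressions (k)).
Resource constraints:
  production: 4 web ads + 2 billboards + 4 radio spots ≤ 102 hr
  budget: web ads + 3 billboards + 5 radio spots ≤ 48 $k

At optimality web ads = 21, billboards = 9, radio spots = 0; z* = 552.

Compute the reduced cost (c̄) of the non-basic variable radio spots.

Check each constraint at x*: production 102/102 (tight); budget 48/48 (tight).
From A_Bᵀ y = c: 4·y_production + 1·y_budget = 19; 2·y_production + 3·y_budget = 17.
→ y_production = 4 and y_budget = 3.
Reduced cost of radio spots: c₃ − yᵀa₃ = 26 − (4·4 + 3·5) = 26 − 31 = -5.

-5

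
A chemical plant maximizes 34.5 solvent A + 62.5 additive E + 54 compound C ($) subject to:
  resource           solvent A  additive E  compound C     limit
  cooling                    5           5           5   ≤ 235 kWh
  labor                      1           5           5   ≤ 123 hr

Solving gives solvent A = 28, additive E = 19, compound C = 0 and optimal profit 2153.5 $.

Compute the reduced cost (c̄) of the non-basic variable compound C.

-8.5

Both cooling and labor are binding at x*.
Dual feasibility on the basic columns requires 5·y_cooling + 1·y_labor = 34.5, 5·y_cooling + 5·y_labor = 62.5.
Solving: y_cooling = 5.5, y_labor = 7.
Reduced cost of compound C: c₃ − yᵀa₃ = 54 − (5.5·5 + 7·5) = 54 − 62.5 = -8.5.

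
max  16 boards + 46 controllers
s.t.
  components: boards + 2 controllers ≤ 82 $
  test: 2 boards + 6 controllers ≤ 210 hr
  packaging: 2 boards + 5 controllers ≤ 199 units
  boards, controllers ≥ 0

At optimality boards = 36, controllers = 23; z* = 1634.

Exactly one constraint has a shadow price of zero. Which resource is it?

packaging

components: 82/82 (binding)
test: 210/210 (binding)
packaging: 187/199 (slack 12)
By complementary slackness, a constraint with positive slack has shadow price 0 → packaging.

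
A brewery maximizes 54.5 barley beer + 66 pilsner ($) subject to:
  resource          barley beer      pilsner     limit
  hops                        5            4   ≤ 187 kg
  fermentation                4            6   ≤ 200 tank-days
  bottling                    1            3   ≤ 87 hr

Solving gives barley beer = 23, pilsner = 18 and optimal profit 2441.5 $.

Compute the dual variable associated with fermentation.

8

Binding: hops and fermentation. Non-binding: bottling (10 unused).
Slack constraints have shadow price 0 (complementary slackness).
Dual feasibility on the basic columns requires 5·y_hops + 4·y_fermentation = 54.5, 4·y_hops + 6·y_fermentation = 66.
This yields shadow prices y_hops = 4.5, y_fermentation = 8.
Shadow price of fermentation = 8.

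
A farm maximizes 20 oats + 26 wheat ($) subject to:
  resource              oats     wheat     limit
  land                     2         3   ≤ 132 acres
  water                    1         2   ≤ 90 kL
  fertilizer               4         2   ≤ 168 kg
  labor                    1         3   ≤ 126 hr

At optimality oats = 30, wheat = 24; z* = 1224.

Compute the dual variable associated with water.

0

Check each constraint at x*: land 132/132 (tight); water 78/90 (slack 12); fertilizer 168/168 (tight); labor 102/126 (slack 24).
Since water, labor are not tight, their duals are 0.
Dual feasibility on the basic columns requires 2·y_land + 4·y_fertilizer = 20, 3·y_land + 2·y_fertilizer = 26.
This yields shadow prices y_land = 8, y_fertilizer = 1.
Shadow price of water = 0.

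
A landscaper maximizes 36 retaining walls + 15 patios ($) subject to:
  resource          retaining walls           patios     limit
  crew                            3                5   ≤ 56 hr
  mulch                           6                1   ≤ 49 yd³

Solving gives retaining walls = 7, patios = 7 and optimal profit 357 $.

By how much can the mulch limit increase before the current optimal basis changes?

63

Binding constraints: crew, mulch. The basis is B = [[3,5],[6,1]] with det -27.
Per unit increase in mulch, x* moves by d = (0.1852, -0.1111).
The basis stays optimal until patios reaches 0; allowable increase = 63 yd³.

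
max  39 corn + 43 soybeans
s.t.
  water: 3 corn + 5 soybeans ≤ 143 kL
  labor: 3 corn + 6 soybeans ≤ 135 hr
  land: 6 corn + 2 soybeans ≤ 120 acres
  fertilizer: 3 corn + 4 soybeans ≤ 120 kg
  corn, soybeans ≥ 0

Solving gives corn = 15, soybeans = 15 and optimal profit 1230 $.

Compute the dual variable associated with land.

3.5

At the optimum: water uses 120 of 143 (slack = 23); labor uses 135 of 135 (binding); land uses 120 of 120 (binding); fertilizer uses 105 of 120 (slack = 15).
Slack constraints have shadow price 0 (complementary slackness).
From A_Bᵀ y = c: 3·y_labor + 6·y_land = 39; 6·y_labor + 2·y_land = 43.
→ y_labor = 6 and y_land = 3.5.
Shadow price of land = 3.5.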